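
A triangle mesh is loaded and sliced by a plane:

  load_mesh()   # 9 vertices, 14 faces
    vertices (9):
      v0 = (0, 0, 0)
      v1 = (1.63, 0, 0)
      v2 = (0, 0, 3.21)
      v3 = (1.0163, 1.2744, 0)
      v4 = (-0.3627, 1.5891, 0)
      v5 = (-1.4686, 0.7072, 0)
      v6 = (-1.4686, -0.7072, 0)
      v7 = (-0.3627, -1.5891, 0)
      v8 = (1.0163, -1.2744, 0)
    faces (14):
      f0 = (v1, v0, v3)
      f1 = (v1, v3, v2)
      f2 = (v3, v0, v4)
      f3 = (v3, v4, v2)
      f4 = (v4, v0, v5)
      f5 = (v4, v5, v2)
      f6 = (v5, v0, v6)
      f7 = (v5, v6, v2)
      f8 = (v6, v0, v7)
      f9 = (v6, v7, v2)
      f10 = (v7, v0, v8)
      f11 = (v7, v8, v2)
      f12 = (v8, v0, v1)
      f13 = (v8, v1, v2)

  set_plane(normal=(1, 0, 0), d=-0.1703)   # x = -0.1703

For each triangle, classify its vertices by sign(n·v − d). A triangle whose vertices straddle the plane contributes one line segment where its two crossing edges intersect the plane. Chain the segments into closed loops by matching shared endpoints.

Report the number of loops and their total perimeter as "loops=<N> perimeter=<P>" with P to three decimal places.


loops=1 perimeter=9.646

Straddling triangles (10 of 14):
  (v3,v0,v4) [++-] → (-0.1703, 0.746137, 0)–(-0.1703, 1.54519, 0)  len=0.7991
  (v3,v4,v2) [+-+] → (-0.1703, 1.54519, 0)–(-0.1703, 0.746137, 1.7028)  len=1.8810
  (v4,v0,v5) [-+-] → (-0.1703, 0.746137, 0)–(-0.1703, 0.0820075, 0)  len=0.6641
  (v4,v5,v2) [--+] → (-0.1703, 0.0820075, 2.83777)–(-0.1703, 0.746137, 1.7028)  len=1.3150
  (v5,v0,v6) [-+-] → (-0.1703, 0.0820075, 0)–(-0.1703, -0.0820075, 0)  len=0.1640
  (v5,v6,v2) [--+] → (-0.1703, -0.0820075, 2.83777)–(-0.1703, 0.0820075, 2.83777)  len=0.1640
  (v6,v0,v7) [-+-] → (-0.1703, -0.0820075, 0)–(-0.1703, -0.746137, 0)  len=0.6641
  (v6,v7,v2) [--+] → (-0.1703, -0.746137, 1.7028)–(-0.1703, -0.0820075, 2.83777)  len=1.3150
  (v7,v0,v8) [-++] → (-0.1703, -0.746137, 0)–(-0.1703, -1.54519, 0)  len=0.7991
  (v7,v8,v2) [-++] → (-0.1703, -1.54519, 0)–(-0.1703, -0.746137, 1.7028)  len=1.8810

Chained into 1 loop(s):
  loop 1: 10 segments, perimeter = 9.6463
Total perimeter = 9.646


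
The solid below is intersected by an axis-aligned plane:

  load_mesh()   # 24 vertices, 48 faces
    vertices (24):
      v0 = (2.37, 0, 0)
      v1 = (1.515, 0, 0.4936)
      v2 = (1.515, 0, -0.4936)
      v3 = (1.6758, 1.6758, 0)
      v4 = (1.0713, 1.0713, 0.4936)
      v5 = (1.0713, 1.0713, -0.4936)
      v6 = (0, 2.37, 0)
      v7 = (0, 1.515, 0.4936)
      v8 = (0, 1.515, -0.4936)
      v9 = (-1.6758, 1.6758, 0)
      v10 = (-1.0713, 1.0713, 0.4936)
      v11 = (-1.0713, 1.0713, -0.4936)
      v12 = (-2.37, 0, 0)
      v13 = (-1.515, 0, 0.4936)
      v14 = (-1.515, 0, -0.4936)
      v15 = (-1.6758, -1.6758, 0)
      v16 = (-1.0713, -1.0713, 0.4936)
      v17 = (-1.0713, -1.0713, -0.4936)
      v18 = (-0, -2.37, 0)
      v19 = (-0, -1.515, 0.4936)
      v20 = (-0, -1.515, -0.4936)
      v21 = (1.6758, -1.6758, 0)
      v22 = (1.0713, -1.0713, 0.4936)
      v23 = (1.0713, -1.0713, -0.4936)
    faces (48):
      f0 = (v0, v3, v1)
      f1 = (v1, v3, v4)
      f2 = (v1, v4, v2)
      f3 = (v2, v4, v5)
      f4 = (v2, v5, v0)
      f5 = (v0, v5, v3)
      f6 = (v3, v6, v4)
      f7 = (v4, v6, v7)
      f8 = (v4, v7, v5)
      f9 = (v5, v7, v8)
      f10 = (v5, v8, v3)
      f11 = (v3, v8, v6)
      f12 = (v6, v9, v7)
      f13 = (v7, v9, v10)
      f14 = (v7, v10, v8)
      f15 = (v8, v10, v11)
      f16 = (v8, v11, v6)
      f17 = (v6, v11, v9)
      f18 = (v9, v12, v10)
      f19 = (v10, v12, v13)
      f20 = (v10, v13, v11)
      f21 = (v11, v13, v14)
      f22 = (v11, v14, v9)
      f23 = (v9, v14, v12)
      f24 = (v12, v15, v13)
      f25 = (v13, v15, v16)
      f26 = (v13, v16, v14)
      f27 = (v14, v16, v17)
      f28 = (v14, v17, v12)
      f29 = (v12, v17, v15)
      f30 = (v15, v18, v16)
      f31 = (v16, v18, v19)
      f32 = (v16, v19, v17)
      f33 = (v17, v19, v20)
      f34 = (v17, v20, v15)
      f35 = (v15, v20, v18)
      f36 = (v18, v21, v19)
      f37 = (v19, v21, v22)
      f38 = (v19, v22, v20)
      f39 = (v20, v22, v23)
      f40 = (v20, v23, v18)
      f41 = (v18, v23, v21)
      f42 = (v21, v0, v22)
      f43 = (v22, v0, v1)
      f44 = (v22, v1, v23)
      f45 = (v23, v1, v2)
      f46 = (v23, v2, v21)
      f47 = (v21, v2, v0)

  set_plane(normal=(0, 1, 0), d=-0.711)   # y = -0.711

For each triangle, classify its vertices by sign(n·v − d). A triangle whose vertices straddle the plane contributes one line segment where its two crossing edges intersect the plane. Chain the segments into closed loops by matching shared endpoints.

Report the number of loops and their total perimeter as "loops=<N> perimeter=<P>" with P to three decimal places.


Straddling triangles (12 of 48):
  (v12,v15,v13) [+-+] → (-2.07547, -0.711, 0)–(-1.58322, -0.711, 0.284178)  len=0.5684
  (v13,v15,v16) [+--] → (-1.58322, -0.711, 0.284178)–(-1.22053, -0.711, 0.4936)  len=0.4188
  (v13,v16,v14) [+-+] → (-1.22053, -0.711, 0.4936)–(-1.22053, -0.711, 0.161585)  len=0.3320
  (v14,v16,v17) [+--] → (-1.22053, -0.711, 0.161585)–(-1.22053, -0.711, -0.4936)  len=0.6552
  (v14,v17,v12) [+-+] → (-1.22053, -0.711, -0.4936)–(-1.50808, -0.711, -0.327592)  len=0.3320
  (v12,v17,v15) [+--] → (-1.50808, -0.711, -0.327592)–(-2.07547, -0.711, 0)  len=0.6552
  (v21,v0,v22) [-+-] → (2.07547, -0.711, 0)–(1.50808, -0.711, 0.327592)  len=0.6552
  (v22,v0,v1) [-++] → (1.50808, -0.711, 0.327592)–(1.22053, -0.711, 0.4936)  len=0.3320
  (v22,v1,v23) [-+-] → (1.22053, -0.711, 0.4936)–(1.22053, -0.711, -0.161585)  len=0.6552
  (v23,v1,v2) [-++] → (1.22053, -0.711, -0.161585)–(1.22053, -0.711, -0.4936)  len=0.3320
  (v23,v2,v21) [-+-] → (1.22053, -0.711, -0.4936)–(1.58322, -0.711, -0.284178)  len=0.4188
  (v21,v2,v0) [-++] → (1.58322, -0.711, -0.284178)–(2.07547, -0.711, 0)  len=0.5684

Chained into 2 loop(s):
  loop 1: 6 segments, perimeter = 2.9616
  loop 2: 6 segments, perimeter = 2.9616
Total perimeter = 5.923

loops=2 perimeter=5.923


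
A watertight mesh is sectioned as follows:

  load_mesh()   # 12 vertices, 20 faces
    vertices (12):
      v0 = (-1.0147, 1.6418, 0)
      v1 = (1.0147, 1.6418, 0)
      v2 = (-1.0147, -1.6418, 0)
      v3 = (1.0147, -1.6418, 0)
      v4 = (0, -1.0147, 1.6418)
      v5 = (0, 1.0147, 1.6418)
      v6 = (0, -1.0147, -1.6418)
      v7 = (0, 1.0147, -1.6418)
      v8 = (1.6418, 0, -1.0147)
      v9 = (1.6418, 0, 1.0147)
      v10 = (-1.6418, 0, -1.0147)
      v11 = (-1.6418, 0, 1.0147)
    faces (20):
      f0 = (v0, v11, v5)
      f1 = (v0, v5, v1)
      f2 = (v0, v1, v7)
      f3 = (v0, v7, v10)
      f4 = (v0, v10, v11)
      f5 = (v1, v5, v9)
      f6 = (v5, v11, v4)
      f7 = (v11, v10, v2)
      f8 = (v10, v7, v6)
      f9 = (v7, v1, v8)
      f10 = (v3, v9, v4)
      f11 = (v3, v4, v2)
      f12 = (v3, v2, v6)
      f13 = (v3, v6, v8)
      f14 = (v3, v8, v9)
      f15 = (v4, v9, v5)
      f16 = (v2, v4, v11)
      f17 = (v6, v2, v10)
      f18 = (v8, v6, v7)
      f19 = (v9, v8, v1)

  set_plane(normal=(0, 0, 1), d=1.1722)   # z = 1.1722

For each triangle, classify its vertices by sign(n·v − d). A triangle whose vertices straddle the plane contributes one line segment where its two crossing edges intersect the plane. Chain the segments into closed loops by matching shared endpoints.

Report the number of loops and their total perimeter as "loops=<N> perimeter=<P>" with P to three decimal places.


loops=1 perimeter=7.493

Straddling triangles (8 of 20):
  (v0,v11,v5) [--+] → (-1.22945, 0.254848, 1.1722)–(-0.290232, 1.19407, 1.1722)  len=1.3283
  (v0,v5,v1) [-+-] → (-0.290232, 1.19407, 1.1722)–(0.290232, 1.19407, 1.1722)  len=0.5805
  (v1,v5,v9) [-+-] → (0.290232, 1.19407, 1.1722)–(1.22945, 0.254848, 1.1722)  len=1.3283
  (v5,v11,v4) [+-+] → (-1.22945, 0.254848, 1.1722)–(-1.22945, -0.254848, 1.1722)  len=0.5097
  (v3,v9,v4) [--+] → (1.22945, -0.254848, 1.1722)–(0.290232, -1.19407, 1.1722)  len=1.3283
  (v3,v4,v2) [-+-] → (0.290232, -1.19407, 1.1722)–(-0.290232, -1.19407, 1.1722)  len=0.5805
  (v4,v9,v5) [+-+] → (1.22945, -0.254848, 1.1722)–(1.22945, 0.254848, 1.1722)  len=0.5097
  (v2,v4,v11) [-+-] → (-0.290232, -1.19407, 1.1722)–(-1.22945, -0.254848, 1.1722)  len=1.3283

Chained into 1 loop(s):
  loop 1: 8 segments, perimeter = 7.4934
Total perimeter = 7.493


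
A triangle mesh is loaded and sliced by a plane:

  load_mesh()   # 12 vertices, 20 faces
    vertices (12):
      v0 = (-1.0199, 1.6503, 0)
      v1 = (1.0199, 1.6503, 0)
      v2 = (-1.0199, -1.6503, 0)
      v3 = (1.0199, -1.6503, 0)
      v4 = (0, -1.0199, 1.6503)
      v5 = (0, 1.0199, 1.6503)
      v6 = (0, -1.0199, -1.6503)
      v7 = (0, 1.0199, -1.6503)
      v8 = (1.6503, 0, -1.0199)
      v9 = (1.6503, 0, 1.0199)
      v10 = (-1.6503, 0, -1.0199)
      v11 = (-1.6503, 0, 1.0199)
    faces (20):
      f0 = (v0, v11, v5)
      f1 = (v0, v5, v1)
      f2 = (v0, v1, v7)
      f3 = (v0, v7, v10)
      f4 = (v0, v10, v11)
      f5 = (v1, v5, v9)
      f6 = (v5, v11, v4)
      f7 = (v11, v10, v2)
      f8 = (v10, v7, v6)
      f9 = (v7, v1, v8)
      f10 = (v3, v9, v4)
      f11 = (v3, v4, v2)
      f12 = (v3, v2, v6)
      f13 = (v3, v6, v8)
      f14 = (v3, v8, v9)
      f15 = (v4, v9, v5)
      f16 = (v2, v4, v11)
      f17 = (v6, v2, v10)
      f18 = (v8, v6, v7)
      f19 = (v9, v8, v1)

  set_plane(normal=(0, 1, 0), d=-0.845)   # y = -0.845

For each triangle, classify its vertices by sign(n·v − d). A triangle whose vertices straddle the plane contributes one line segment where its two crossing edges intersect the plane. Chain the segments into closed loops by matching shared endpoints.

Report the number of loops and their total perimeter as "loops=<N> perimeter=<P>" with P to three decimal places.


loops=1 perimeter=9.111

Straddling triangles (10 of 20):
  (v5,v11,v4) [++-] → (-0.283006, -0.845, 1.54219)–(0, -0.845, 1.6503)  len=0.3030
  (v11,v10,v2) [++-] → (-1.32752, -0.845, -0.497683)–(-1.32752, -0.845, 0.497683)  len=0.9954
  (v10,v7,v6) [++-] → (0, -0.845, -1.6503)–(-0.283006, -0.845, -1.54219)  len=0.3030
  (v3,v9,v4) [-+-] → (1.32752, -0.845, 0.497683)–(0.283006, -0.845, 1.54219)  len=1.4772
  (v3,v6,v8) [--+] → (0.283006, -0.845, -1.54219)–(1.32752, -0.845, -0.497683)  len=1.4772
  (v3,v8,v9) [-++] → (1.32752, -0.845, -0.497683)–(1.32752, -0.845, 0.497683)  len=0.9954
  (v4,v9,v5) [-++] → (0.283006, -0.845, 1.54219)–(0, -0.845, 1.6503)  len=0.3030
  (v2,v4,v11) [--+] → (-0.283006, -0.845, 1.54219)–(-1.32752, -0.845, 0.497683)  len=1.4772
  (v6,v2,v10) [--+] → (-1.32752, -0.845, -0.497683)–(-0.283006, -0.845, -1.54219)  len=1.4772
  (v8,v6,v7) [+-+] → (0.283006, -0.845, -1.54219)–(0, -0.845, -1.6503)  len=0.3030

Chained into 1 loop(s):
  loop 1: 10 segments, perimeter = 9.1112
Total perimeter = 9.111


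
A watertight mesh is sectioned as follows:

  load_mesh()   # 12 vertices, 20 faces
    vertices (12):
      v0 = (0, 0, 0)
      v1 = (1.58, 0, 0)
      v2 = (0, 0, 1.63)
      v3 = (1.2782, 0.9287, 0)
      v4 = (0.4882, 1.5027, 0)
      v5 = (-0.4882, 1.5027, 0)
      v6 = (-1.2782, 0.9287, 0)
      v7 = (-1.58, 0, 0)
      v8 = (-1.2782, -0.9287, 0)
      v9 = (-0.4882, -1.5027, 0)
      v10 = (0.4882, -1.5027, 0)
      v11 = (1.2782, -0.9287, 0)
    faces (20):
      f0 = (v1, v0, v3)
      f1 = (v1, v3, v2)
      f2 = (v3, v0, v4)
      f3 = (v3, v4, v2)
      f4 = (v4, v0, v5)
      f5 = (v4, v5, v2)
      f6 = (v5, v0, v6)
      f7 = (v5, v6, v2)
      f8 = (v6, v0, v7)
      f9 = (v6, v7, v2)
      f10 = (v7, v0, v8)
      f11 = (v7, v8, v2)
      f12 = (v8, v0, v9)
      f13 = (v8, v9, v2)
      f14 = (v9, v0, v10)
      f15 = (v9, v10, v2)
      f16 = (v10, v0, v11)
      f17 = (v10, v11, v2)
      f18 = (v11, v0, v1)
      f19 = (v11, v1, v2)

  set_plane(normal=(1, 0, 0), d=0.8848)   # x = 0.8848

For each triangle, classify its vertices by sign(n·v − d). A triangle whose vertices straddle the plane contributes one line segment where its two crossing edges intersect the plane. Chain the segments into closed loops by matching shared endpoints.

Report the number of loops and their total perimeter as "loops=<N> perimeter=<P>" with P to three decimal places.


Straddling triangles (8 of 20):
  (v1,v0,v3) [+-+] → (0.8848, 0, 0)–(0.8848, 0.642868, 0)  len=0.6429
  (v1,v3,v2) [++-] → (0.8848, 0.642868, 0.501676)–(0.8848, 0, 0.7172)  len=0.6780
  (v3,v0,v4) [+--] → (0.8848, 0.642868, 0)–(0.8848, 1.21454, 0)  len=0.5717
  (v3,v4,v2) [+--] → (0.8848, 1.21454, 0)–(0.8848, 0.642868, 0.501676)  len=0.7606
  (v10,v0,v11) [--+] → (0.8848, -0.642868, 0)–(0.8848, -1.21454, 0)  len=0.5717
  (v10,v11,v2) [-+-] → (0.8848, -1.21454, 0)–(0.8848, -0.642868, 0.501676)  len=0.7606
  (v11,v0,v1) [+-+] → (0.8848, -0.642868, 0)–(0.8848, 0, 0)  len=0.6429
  (v11,v1,v2) [++-] → (0.8848, 0, 0.7172)–(0.8848, -0.642868, 0.501676)  len=0.6780

Chained into 1 loop(s):
  loop 1: 8 segments, perimeter = 5.3063
Total perimeter = 5.306

loops=1 perimeter=5.306


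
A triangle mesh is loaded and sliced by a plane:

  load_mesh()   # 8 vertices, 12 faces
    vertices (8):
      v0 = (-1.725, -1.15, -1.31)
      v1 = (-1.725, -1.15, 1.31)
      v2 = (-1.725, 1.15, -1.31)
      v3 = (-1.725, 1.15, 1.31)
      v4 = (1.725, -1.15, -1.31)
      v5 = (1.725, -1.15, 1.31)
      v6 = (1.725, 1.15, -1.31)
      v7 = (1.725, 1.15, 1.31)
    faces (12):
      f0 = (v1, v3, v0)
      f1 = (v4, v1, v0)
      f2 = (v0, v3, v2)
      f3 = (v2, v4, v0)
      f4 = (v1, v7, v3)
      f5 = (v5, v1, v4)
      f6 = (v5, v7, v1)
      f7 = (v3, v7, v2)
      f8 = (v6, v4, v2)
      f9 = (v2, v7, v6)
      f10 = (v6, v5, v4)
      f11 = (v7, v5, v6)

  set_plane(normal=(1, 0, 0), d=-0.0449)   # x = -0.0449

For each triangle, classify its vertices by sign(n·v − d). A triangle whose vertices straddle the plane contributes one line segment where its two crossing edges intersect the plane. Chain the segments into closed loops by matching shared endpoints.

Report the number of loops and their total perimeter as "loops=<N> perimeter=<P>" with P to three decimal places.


Straddling triangles (8 of 12):
  (v4,v1,v0) [+--] → (-0.0449, -1.15, 0.034098)–(-0.0449, -1.15, -1.31)  len=1.3441
  (v2,v4,v0) [-+-] → (-0.0449, 0.0299333, -1.31)–(-0.0449, -1.15, -1.31)  len=1.1799
  (v1,v7,v3) [-+-] → (-0.0449, -0.0299333, 1.31)–(-0.0449, 1.15, 1.31)  len=1.1799
  (v5,v1,v4) [+-+] → (-0.0449, -1.15, 1.31)–(-0.0449, -1.15, 0.034098)  len=1.2759
  (v5,v7,v1) [++-] → (-0.0449, -0.0299333, 1.31)–(-0.0449, -1.15, 1.31)  len=1.1201
  (v3,v7,v2) [-+-] → (-0.0449, 1.15, 1.31)–(-0.0449, 1.15, -0.034098)  len=1.3441
  (v6,v4,v2) [++-] → (-0.0449, 0.0299333, -1.31)–(-0.0449, 1.15, -1.31)  len=1.1201
  (v2,v7,v6) [-++] → (-0.0449, 1.15, -0.034098)–(-0.0449, 1.15, -1.31)  len=1.2759

Chained into 1 loop(s):
  loop 1: 8 segments, perimeter = 9.8400
Total perimeter = 9.840

loops=1 perimeter=9.840


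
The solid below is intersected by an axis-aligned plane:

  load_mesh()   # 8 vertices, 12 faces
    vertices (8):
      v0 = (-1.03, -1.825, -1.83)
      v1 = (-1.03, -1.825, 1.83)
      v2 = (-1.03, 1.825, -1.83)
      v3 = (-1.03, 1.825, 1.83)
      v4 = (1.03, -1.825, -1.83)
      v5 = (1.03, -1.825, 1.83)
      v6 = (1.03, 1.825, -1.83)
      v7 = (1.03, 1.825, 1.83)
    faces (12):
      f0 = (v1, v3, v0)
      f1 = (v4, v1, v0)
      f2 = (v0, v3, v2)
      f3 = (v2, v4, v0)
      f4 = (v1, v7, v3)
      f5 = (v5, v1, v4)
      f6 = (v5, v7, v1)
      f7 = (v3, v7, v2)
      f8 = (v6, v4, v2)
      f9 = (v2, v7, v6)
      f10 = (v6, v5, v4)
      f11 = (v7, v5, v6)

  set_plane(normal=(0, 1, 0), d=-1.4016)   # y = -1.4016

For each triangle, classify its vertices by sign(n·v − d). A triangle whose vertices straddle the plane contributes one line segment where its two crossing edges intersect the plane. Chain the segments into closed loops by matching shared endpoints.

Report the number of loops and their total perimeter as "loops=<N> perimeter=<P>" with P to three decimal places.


loops=1 perimeter=11.440

Straddling triangles (8 of 12):
  (v1,v3,v0) [-+-] → (-1.03, -1.4016, 1.83)–(-1.03, -1.4016, -1.40544)  len=3.2354
  (v0,v3,v2) [-++] → (-1.03, -1.4016, -1.40544)–(-1.03, -1.4016, -1.83)  len=0.4246
  (v2,v4,v0) [+--] → (0.79104, -1.4016, -1.83)–(-1.03, -1.4016, -1.83)  len=1.8210
  (v1,v7,v3) [-++] → (-0.79104, -1.4016, 1.83)–(-1.03, -1.4016, 1.83)  len=0.2390
  (v5,v7,v1) [-+-] → (1.03, -1.4016, 1.83)–(-0.79104, -1.4016, 1.83)  len=1.8210
  (v6,v4,v2) [+-+] → (1.03, -1.4016, -1.83)–(0.79104, -1.4016, -1.83)  len=0.2390
  (v6,v5,v4) [+--] → (1.03, -1.4016, 1.40544)–(1.03, -1.4016, -1.83)  len=3.2354
  (v7,v5,v6) [+-+] → (1.03, -1.4016, 1.83)–(1.03, -1.4016, 1.40544)  len=0.4246

Chained into 1 loop(s):
  loop 1: 8 segments, perimeter = 11.4400
Total perimeter = 11.440


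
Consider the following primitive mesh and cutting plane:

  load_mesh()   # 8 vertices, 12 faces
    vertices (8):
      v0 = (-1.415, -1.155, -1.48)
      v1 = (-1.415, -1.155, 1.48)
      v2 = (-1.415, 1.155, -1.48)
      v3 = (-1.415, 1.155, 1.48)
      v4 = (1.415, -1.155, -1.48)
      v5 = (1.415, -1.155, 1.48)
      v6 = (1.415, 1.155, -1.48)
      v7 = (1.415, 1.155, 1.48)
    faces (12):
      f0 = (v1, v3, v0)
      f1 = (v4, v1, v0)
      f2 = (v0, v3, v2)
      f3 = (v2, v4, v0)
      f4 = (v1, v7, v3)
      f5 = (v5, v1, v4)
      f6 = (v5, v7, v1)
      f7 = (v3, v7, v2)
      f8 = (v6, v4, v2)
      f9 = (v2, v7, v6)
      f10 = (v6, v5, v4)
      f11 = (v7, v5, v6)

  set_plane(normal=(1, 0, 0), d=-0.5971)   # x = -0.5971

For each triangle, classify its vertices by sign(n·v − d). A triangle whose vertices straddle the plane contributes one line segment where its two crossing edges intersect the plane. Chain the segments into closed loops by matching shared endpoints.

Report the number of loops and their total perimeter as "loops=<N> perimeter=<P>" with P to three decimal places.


Straddling triangles (8 of 12):
  (v4,v1,v0) [+--] → (-0.5971, -1.155, 0.624529)–(-0.5971, -1.155, -1.48)  len=2.1045
  (v2,v4,v0) [-+-] → (-0.5971, 0.487386, -1.48)–(-0.5971, -1.155, -1.48)  len=1.6424
  (v1,v7,v3) [-+-] → (-0.5971, -0.487386, 1.48)–(-0.5971, 1.155, 1.48)  len=1.6424
  (v5,v1,v4) [+-+] → (-0.5971, -1.155, 1.48)–(-0.5971, -1.155, 0.624529)  len=0.8555
  (v5,v7,v1) [++-] → (-0.5971, -0.487386, 1.48)–(-0.5971, -1.155, 1.48)  len=0.6676
  (v3,v7,v2) [-+-] → (-0.5971, 1.155, 1.48)–(-0.5971, 1.155, -0.624529)  len=2.1045
  (v6,v4,v2) [++-] → (-0.5971, 0.487386, -1.48)–(-0.5971, 1.155, -1.48)  len=0.6676
  (v2,v7,v6) [-++] → (-0.5971, 1.155, -0.624529)–(-0.5971, 1.155, -1.48)  len=0.8555

Chained into 1 loop(s):
  loop 1: 8 segments, perimeter = 10.5400
Total perimeter = 10.540

loops=1 perimeter=10.540


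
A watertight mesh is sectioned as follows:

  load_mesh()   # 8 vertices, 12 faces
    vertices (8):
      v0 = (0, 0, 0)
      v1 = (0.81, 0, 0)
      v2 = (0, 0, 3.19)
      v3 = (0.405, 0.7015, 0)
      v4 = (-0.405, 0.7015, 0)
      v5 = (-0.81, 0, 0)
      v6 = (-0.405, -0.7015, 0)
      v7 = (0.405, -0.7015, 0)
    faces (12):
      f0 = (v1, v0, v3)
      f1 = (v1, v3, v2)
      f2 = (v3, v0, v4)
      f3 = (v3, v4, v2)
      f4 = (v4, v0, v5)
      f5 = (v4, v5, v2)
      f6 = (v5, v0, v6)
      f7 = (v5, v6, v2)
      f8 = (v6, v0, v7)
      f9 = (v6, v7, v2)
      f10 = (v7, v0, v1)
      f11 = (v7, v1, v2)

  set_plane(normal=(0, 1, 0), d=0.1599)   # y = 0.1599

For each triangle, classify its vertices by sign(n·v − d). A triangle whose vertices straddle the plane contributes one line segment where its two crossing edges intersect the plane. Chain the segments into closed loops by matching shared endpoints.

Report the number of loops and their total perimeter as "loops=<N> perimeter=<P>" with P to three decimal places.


loops=1 perimeter=6.702

Straddling triangles (6 of 12):
  (v1,v0,v3) [--+] → (0.0923158, 0.1599, 0)–(0.717684, 0.1599, 0)  len=0.6254
  (v1,v3,v2) [-+-] → (0.717684, 0.1599, 0)–(0.0923158, 0.1599, 2.46287)  len=2.5410
  (v3,v0,v4) [+-+] → (0.0923158, 0.1599, 0)–(-0.0923158, 0.1599, 0)  len=0.1846
  (v3,v4,v2) [++-] → (-0.0923158, 0.1599, 2.46287)–(0.0923158, 0.1599, 2.46287)  len=0.1846
  (v4,v0,v5) [+--] → (-0.0923158, 0.1599, 0)–(-0.717684, 0.1599, 0)  len=0.6254
  (v4,v5,v2) [+--] → (-0.717684, 0.1599, 0)–(-0.0923158, 0.1599, 2.46287)  len=2.5410

Chained into 1 loop(s):
  loop 1: 6 segments, perimeter = 6.7021
Total perimeter = 6.702


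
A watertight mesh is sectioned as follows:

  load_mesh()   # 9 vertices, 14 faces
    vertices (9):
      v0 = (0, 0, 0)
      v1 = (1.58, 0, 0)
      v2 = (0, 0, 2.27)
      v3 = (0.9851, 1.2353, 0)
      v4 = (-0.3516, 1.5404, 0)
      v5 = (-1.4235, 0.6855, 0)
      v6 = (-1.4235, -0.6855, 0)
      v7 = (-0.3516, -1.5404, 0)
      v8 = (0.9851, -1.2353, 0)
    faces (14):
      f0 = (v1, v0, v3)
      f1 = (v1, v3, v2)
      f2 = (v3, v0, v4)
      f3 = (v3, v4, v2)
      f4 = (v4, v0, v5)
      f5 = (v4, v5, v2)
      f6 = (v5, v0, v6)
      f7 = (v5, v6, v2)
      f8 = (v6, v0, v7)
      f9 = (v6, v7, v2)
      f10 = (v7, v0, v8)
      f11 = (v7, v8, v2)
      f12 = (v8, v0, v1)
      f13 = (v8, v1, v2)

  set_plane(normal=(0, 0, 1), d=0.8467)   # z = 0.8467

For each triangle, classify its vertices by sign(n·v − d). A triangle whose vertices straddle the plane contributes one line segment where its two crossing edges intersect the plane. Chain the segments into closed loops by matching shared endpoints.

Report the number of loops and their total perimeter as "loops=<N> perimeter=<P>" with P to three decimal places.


loops=1 perimeter=6.018

Straddling triangles (7 of 14):
  (v1,v3,v2) [--+] → (0.617662, 0.774539, 0.8467)–(0.990667, 0, 0.8467)  len=0.8597
  (v3,v4,v2) [--+] → (-0.220455, 0.965838, 0.8467)–(0.617662, 0.774539, 0.8467)  len=0.8597
  (v4,v5,v2) [--+] → (-0.892541, 0.429812, 0.8467)–(-0.220455, 0.965838, 0.8467)  len=0.8597
  (v5,v6,v2) [--+] → (-0.892541, -0.429812, 0.8467)–(-0.892541, 0.429812, 0.8467)  len=0.8596
  (v6,v7,v2) [--+] → (-0.220455, -0.965838, 0.8467)–(-0.892541, -0.429812, 0.8467)  len=0.8597
  (v7,v8,v2) [--+] → (0.617662, -0.774539, 0.8467)–(-0.220455, -0.965838, 0.8467)  len=0.8597
  (v8,v1,v2) [--+] → (0.990667, 0, 0.8467)–(0.617662, -0.774539, 0.8467)  len=0.8597

Chained into 1 loop(s):
  loop 1: 7 segments, perimeter = 6.0176
Total perimeter = 6.018


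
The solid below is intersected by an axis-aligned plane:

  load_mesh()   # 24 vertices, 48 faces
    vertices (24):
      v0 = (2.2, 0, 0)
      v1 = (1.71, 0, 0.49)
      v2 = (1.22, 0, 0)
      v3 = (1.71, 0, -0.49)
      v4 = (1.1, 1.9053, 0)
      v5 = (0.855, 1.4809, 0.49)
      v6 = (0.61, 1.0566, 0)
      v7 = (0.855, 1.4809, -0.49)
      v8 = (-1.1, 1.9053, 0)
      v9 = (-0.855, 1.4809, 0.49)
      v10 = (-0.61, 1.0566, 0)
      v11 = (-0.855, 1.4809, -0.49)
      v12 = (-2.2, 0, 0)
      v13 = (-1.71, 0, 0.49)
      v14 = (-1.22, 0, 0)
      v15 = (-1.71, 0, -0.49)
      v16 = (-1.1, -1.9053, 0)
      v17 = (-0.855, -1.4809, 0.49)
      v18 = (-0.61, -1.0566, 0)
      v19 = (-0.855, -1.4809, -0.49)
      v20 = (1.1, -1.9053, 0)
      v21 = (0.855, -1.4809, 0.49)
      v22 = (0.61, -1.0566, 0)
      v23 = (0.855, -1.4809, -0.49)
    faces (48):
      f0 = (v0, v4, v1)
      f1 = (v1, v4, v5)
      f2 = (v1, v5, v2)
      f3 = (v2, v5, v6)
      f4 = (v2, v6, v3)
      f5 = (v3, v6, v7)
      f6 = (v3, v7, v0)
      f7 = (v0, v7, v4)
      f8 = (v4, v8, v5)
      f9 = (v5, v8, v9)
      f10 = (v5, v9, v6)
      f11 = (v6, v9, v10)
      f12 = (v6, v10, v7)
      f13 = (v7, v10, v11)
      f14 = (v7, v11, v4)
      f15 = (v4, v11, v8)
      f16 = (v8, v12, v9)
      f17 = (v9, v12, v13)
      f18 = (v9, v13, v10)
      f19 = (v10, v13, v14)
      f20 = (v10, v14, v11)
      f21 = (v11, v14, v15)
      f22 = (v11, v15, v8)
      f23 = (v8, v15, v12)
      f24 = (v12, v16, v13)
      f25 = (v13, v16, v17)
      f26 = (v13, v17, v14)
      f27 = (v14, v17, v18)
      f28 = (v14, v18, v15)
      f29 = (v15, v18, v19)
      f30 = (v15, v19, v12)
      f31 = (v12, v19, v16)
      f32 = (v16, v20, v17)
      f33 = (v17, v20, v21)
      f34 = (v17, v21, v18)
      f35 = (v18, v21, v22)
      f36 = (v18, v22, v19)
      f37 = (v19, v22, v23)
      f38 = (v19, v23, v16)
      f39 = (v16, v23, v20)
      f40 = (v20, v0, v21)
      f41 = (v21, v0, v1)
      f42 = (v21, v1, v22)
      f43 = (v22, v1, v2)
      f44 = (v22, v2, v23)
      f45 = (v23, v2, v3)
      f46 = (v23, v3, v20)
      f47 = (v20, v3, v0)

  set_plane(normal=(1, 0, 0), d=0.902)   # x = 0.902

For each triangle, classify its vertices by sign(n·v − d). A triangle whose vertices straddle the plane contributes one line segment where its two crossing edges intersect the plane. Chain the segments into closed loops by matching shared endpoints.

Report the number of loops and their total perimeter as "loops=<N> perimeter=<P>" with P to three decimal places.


Straddling triangles (20 of 48):
  (v1,v4,v5) [++-] → (0.902, 1.56232, 0.396)–(0.902, 1.39949, 0.49)  len=0.1880
  (v1,v5,v2) [+-+] → (0.902, 1.39949, 0.49)–(0.902, 1.29021, 0.426904)  len=0.1262
  (v2,v5,v6) [+--] → (0.902, 1.29021, 0.426904)–(0.902, 0.550818, 0)  len=0.8538
  (v2,v6,v3) [+-+] → (0.902, 0.550818, 0)–(0.902, 0.776121, -0.130073)  len=0.2602
  (v3,v6,v7) [+--] → (0.902, 0.776121, -0.130073)–(0.902, 1.39949, -0.49)  len=0.7198
  (v3,v7,v0) [+-+] → (0.902, 1.39949, -0.49)–(0.902, 1.42915, -0.472877)  len=0.0342
  (v0,v7,v4) [+-+] → (0.902, 1.42915, -0.472877)–(0.902, 1.56232, -0.396)  len=0.1538
  (v4,v8,v5) [+--] → (0.902, 1.9053, 0)–(0.902, 1.56232, 0.396)  len=0.5239
  (v7,v11,v4) [--+] → (0.902, 1.86232, -0.0496266)–(0.902, 1.56232, -0.396)  len=0.4582
  (v4,v11,v8) [+--] → (0.902, 1.86232, -0.0496266)–(0.902, 1.9053, 0)  len=0.0657
  (v16,v20,v17) [-+-] → (0.902, -1.9053, 0)–(0.902, -1.86232, 0.0496266)  len=0.0657
  (v17,v20,v21) [-+-] → (0.902, -1.86232, 0.0496266)–(0.902, -1.56232, 0.396)  len=0.4582
  (v16,v23,v20) [--+] → (0.902, -1.56232, -0.396)–(0.902, -1.9053, 0)  len=0.5239
  (v20,v0,v21) [++-] → (0.902, -1.42915, 0.472877)–(0.902, -1.56232, 0.396)  len=0.1538
  (v21,v0,v1) [-++] → (0.902, -1.42915, 0.472877)–(0.902, -1.39949, 0.49)  len=0.0342
  (v21,v1,v22) [-+-] → (0.902, -1.39949, 0.49)–(0.902, -0.776121, 0.130073)  len=0.7198
  (v22,v1,v2) [-++] → (0.902, -0.776121, 0.130073)–(0.902, -0.550818, 0)  len=0.2602
  (v22,v2,v23) [-+-] → (0.902, -0.550818, 0)–(0.902, -1.29021, -0.426904)  len=0.8538
  (v23,v2,v3) [-++] → (0.902, -1.29021, -0.426904)–(0.902, -1.39949, -0.49)  len=0.1262
  (v23,v3,v20) [-++] → (0.902, -1.39949, -0.49)–(0.902, -1.56232, -0.396)  len=0.1880

Chained into 2 loop(s):
  loop 1: 10 segments, perimeter = 3.3837
  loop 2: 10 segments, perimeter = 3.3837
Total perimeter = 6.767

loops=2 perimeter=6.767


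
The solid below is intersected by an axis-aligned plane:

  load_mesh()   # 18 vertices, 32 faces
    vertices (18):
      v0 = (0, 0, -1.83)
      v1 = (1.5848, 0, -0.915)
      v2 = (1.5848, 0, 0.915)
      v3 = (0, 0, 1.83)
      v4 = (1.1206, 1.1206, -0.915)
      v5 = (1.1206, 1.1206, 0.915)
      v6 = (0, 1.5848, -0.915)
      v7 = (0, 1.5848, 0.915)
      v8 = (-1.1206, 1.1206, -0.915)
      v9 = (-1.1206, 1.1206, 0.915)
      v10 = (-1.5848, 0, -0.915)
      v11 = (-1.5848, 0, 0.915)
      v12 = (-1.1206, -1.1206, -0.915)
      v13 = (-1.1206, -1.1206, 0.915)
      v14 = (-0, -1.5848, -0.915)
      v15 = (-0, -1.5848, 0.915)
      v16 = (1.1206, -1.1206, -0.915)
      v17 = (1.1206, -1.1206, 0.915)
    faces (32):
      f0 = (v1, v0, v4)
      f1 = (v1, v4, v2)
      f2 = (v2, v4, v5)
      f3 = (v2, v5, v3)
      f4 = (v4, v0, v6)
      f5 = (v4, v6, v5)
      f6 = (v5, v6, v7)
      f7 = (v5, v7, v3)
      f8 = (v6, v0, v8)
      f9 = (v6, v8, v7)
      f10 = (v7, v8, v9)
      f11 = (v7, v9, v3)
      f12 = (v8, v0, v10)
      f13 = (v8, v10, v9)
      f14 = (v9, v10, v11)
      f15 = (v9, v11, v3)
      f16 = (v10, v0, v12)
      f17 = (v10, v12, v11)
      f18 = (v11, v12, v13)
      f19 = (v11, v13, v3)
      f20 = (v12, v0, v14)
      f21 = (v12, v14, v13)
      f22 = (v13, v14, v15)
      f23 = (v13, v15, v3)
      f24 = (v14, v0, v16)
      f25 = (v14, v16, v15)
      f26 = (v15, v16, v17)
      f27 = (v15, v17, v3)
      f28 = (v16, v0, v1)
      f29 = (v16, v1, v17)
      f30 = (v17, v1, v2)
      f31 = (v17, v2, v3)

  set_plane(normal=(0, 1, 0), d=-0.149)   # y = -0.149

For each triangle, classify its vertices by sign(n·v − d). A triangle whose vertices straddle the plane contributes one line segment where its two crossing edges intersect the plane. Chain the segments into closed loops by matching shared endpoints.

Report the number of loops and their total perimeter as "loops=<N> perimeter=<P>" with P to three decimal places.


Straddling triangles (12 of 32):
  (v10,v0,v12) [++-] → (-0.149, -0.149, -1.70834)–(-1.52308, -0.149, -0.915)  len=1.5867
  (v10,v12,v11) [+-+] → (-1.52308, -0.149, -0.915)–(-1.52308, -0.149, 0.671675)  len=1.5867
  (v11,v12,v13) [+--] → (-1.52308, -0.149, 0.671675)–(-1.52308, -0.149, 0.915)  len=0.2433
  (v11,v13,v3) [+-+] → (-1.52308, -0.149, 0.915)–(-0.149, -0.149, 1.70834)  len=1.5867
  (v12,v0,v14) [-+-] → (-0.149, -0.149, -1.70834)–(0, -0.149, -1.74397)  len=0.1532
  (v13,v15,v3) [--+] → (0, -0.149, 1.74397)–(-0.149, -0.149, 1.70834)  len=0.1532
  (v14,v0,v16) [-+-] → (0, -0.149, -1.74397)–(0.149, -0.149, -1.70834)  len=0.1532
  (v15,v17,v3) [--+] → (0.149, -0.149, 1.70834)–(0, -0.149, 1.74397)  len=0.1532
  (v16,v0,v1) [-++] → (0.149, -0.149, -1.70834)–(1.52308, -0.149, -0.915)  len=1.5867
  (v16,v1,v17) [-+-] → (1.52308, -0.149, -0.915)–(1.52308, -0.149, -0.671675)  len=0.2433
  (v17,v1,v2) [-++] → (1.52308, -0.149, -0.671675)–(1.52308, -0.149, 0.915)  len=1.5867
  (v17,v2,v3) [-++] → (1.52308, -0.149, 0.915)–(0.149, -0.149, 1.70834)  len=1.5867

Chained into 1 loop(s):
  loop 1: 12 segments, perimeter = 10.6194
Total perimeter = 10.619

loops=1 perimeter=10.619


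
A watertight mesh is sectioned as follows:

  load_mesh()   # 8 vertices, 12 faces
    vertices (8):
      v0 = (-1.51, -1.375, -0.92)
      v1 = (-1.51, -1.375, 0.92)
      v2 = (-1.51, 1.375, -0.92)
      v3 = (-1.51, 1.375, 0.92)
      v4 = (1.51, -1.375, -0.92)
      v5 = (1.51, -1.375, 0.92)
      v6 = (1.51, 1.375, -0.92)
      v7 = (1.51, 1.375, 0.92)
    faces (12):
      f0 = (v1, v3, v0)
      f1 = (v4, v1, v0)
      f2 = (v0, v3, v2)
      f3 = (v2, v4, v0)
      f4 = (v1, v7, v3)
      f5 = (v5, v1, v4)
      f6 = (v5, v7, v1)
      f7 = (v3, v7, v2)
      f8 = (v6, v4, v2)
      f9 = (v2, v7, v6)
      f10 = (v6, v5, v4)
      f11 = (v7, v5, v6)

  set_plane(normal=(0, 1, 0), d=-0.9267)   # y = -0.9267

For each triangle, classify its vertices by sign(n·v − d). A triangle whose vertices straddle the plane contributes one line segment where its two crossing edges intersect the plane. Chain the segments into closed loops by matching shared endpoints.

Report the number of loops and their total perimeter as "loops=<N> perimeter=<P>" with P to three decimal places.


Straddling triangles (8 of 12):
  (v1,v3,v0) [-+-] → (-1.51, -0.9267, 0.92)–(-1.51, -0.9267, -0.620047)  len=1.5400
  (v0,v3,v2) [-++] → (-1.51, -0.9267, -0.620047)–(-1.51, -0.9267, -0.92)  len=0.3000
  (v2,v4,v0) [+--] → (1.01769, -0.9267, -0.92)–(-1.51, -0.9267, -0.92)  len=2.5277
  (v1,v7,v3) [-++] → (-1.01769, -0.9267, 0.92)–(-1.51, -0.9267, 0.92)  len=0.4923
  (v5,v7,v1) [-+-] → (1.51, -0.9267, 0.92)–(-1.01769, -0.9267, 0.92)  len=2.5277
  (v6,v4,v2) [+-+] → (1.51, -0.9267, -0.92)–(1.01769, -0.9267, -0.92)  len=0.4923
  (v6,v5,v4) [+--] → (1.51, -0.9267, 0.620047)–(1.51, -0.9267, -0.92)  len=1.5400
  (v7,v5,v6) [+-+] → (1.51, -0.9267, 0.92)–(1.51, -0.9267, 0.620047)  len=0.3000

Chained into 1 loop(s):
  loop 1: 8 segments, perimeter = 9.7200
Total perimeter = 9.720

loops=1 perimeter=9.720


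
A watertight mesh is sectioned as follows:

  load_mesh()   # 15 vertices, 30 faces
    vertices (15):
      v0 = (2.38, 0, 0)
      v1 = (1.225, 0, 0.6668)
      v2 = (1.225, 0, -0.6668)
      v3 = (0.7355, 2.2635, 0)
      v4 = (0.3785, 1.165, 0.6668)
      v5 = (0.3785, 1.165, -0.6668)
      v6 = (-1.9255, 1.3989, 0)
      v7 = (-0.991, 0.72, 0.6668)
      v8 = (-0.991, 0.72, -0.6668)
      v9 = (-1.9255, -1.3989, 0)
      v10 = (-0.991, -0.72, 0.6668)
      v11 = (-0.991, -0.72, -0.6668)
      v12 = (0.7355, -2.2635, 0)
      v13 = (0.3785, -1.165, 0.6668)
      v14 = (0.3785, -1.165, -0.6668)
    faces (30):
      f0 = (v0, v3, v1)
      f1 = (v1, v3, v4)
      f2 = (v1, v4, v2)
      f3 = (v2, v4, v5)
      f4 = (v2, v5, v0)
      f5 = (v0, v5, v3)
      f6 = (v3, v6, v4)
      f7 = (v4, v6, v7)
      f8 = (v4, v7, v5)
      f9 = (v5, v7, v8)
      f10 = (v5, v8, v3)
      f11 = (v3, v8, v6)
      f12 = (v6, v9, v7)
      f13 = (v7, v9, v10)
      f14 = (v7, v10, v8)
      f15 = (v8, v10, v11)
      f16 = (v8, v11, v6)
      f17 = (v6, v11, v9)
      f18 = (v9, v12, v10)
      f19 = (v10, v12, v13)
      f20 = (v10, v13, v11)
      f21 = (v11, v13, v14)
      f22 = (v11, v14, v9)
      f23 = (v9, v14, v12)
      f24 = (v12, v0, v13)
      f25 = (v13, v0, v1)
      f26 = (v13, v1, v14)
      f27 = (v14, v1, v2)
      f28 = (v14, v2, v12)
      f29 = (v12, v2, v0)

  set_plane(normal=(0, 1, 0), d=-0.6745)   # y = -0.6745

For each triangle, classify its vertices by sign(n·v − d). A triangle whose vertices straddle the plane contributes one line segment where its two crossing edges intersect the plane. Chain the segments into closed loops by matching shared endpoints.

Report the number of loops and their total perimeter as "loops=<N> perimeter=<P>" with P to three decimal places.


Straddling triangles (12 of 30):
  (v6,v9,v7) [+-+] → (-1.9255, -0.6745, 0)–(-1.60602, -0.6745, 0.227963)  len=0.3925
  (v7,v9,v10) [+--] → (-1.60602, -0.6745, 0.227963)–(-0.991, -0.6745, 0.6668)  len=0.7555
  (v7,v10,v8) [+-+] → (-0.991, -0.6745, 0.6668)–(-0.991, -0.6745, 0.624662)  len=0.0421
  (v8,v10,v11) [+--] → (-0.991, -0.6745, 0.624662)–(-0.991, -0.6745, -0.6668)  len=1.2915
  (v8,v11,v6) [+-+] → (-0.991, -0.6745, -0.6668)–(-1.01107, -0.6745, -0.652482)  len=0.0247
  (v6,v11,v9) [+--] → (-1.01107, -0.6745, -0.652482)–(-1.9255, -0.6745, 0)  len=1.1234
  (v12,v0,v13) [-+-] → (1.88996, -0.6745, 0)–(1.22119, -0.6745, 0.386057)  len=0.7722
  (v13,v0,v1) [-++] → (1.22119, -0.6745, 0.386057)–(0.734902, -0.6745, 0.6668)  len=0.5615
  (v13,v1,v14) [-+-] → (0.734902, -0.6745, 0.6668)–(0.734902, -0.6745, -0.105314)  len=0.7721
  (v14,v1,v2) [-++] → (0.734902, -0.6745, -0.105314)–(0.734902, -0.6745, -0.6668)  len=0.5615
  (v14,v2,v12) [-+-] → (0.734902, -0.6745, -0.6668)–(1.07913, -0.6745, -0.4681)  len=0.3975
  (v12,v2,v0) [-++] → (1.07913, -0.6745, -0.4681)–(1.88996, -0.6745, 0)  len=0.9362

Chained into 2 loop(s):
  loop 1: 6 segments, perimeter = 3.6296
  loop 2: 6 segments, perimeter = 4.0010
Total perimeter = 7.631

loops=2 perimeter=7.631


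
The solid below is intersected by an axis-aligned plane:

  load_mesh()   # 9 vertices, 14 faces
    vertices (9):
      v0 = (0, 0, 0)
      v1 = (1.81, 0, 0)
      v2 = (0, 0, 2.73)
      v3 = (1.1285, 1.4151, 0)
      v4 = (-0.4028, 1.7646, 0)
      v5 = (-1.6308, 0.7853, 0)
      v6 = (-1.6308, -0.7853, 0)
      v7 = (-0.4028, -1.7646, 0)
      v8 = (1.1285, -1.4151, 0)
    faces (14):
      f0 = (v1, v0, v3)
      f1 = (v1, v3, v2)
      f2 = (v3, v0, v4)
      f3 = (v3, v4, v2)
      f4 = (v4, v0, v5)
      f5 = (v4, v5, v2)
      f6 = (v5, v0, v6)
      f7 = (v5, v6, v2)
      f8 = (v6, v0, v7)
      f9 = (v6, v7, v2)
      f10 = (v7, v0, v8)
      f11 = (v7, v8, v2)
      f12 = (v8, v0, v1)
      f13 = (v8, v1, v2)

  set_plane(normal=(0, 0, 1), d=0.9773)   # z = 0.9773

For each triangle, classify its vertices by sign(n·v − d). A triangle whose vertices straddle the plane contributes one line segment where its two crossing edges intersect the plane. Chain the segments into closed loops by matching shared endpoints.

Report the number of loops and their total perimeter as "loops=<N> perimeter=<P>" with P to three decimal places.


loops=1 perimeter=7.059

Straddling triangles (7 of 14):
  (v1,v3,v2) [--+] → (0.724514, 0.908515, 0.9773)–(1.16205, 0, 0.9773)  len=1.0084
  (v3,v4,v2) [--+] → (-0.258604, 1.1329, 0.9773)–(0.724514, 0.908515, 0.9773)  len=1.0084
  (v4,v5,v2) [--+] → (-1.047, 0.504174, 0.9773)–(-0.258604, 1.1329, 0.9773)  len=1.0084
  (v5,v6,v2) [--+] → (-1.047, -0.504174, 0.9773)–(-1.047, 0.504174, 0.9773)  len=1.0083
  (v6,v7,v2) [--+] → (-0.258604, -1.1329, 0.9773)–(-1.047, -0.504174, 0.9773)  len=1.0084
  (v7,v8,v2) [--+] → (0.724514, -0.908515, 0.9773)–(-0.258604, -1.1329, 0.9773)  len=1.0084
  (v8,v1,v2) [--+] → (1.16205, 0, 0.9773)–(0.724514, -0.908515, 0.9773)  len=1.0084

Chained into 1 loop(s):
  loop 1: 7 segments, perimeter = 7.0587
Total perimeter = 7.059


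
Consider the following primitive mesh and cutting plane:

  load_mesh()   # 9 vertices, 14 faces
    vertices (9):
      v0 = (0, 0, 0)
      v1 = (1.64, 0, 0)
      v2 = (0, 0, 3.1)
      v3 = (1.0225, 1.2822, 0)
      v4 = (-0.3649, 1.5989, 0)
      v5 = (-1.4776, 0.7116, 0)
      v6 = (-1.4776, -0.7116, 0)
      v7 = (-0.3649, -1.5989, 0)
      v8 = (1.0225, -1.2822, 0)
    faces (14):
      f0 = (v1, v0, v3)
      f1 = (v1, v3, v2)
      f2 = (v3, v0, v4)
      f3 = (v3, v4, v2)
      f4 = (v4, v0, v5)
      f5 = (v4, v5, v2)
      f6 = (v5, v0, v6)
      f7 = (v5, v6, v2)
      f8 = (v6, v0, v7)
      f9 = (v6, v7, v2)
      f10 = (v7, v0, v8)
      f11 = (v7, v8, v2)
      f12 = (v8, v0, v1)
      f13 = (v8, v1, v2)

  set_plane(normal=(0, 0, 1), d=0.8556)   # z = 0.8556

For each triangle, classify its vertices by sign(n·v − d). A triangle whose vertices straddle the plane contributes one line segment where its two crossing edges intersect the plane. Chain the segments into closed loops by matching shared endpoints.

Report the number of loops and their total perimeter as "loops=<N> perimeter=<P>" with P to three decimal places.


Straddling triangles (7 of 14):
  (v1,v3,v2) [--+] → (0.74029, 0.928313, 0.8556)–(1.18736, 0, 0.8556)  len=1.0304
  (v3,v4,v2) [--+] → (-0.264188, 1.1576, 0.8556)–(0.74029, 0.928313, 0.8556)  len=1.0303
  (v4,v5,v2) [--+] → (-1.06978, 0.515198, 0.8556)–(-0.264188, 1.1576, 0.8556)  len=1.0304
  (v5,v6,v2) [--+] → (-1.06978, -0.515198, 0.8556)–(-1.06978, 0.515198, 0.8556)  len=1.0304
  (v6,v7,v2) [--+] → (-0.264188, -1.1576, 0.8556)–(-1.06978, -0.515198, 0.8556)  len=1.0304
  (v7,v8,v2) [--+] → (0.74029, -0.928313, 0.8556)–(-0.264188, -1.1576, 0.8556)  len=1.0303
  (v8,v1,v2) [--+] → (1.18736, 0, 0.8556)–(0.74029, -0.928313, 0.8556)  len=1.0304

Chained into 1 loop(s):
  loop 1: 7 segments, perimeter = 7.2125
Total perimeter = 7.212

loops=1 perimeter=7.212


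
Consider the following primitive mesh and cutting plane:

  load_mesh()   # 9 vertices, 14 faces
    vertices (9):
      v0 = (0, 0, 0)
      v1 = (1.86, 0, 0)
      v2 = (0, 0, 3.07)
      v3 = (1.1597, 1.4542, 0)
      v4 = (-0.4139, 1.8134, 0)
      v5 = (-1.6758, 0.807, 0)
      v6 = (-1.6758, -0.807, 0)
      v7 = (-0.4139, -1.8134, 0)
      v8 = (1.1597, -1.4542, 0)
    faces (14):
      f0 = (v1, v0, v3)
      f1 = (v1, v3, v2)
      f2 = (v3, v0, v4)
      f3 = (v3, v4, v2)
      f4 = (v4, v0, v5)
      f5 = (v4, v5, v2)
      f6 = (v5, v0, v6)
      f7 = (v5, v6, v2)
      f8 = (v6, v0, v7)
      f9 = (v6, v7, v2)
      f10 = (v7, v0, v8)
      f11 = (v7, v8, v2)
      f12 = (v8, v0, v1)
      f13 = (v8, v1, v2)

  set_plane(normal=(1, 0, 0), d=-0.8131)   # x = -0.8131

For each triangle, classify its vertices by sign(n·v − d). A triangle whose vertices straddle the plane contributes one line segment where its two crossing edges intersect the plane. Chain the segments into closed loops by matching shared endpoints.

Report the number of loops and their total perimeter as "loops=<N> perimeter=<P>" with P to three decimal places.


loops=1 perimeter=7.628

Straddling triangles (6 of 14):
  (v4,v0,v5) [++-] → (-0.8131, 0.391557, 0)–(-0.8131, 1.49503, 0)  len=1.1035
  (v4,v5,v2) [+-+] → (-0.8131, 1.49503, 0)–(-0.8131, 0.391557, 1.58043)  len=1.9275
  (v5,v0,v6) [-+-] → (-0.8131, 0.391557, 0)–(-0.8131, -0.391557, 0)  len=0.7831
  (v5,v6,v2) [--+] → (-0.8131, -0.391557, 1.58043)–(-0.8131, 0.391557, 1.58043)  len=0.7831
  (v6,v0,v7) [-++] → (-0.8131, -0.391557, 0)–(-0.8131, -1.49503, 0)  len=1.1035
  (v6,v7,v2) [-++] → (-0.8131, -1.49503, 0)–(-0.8131, -0.391557, 1.58043)  len=1.9275

Chained into 1 loop(s):
  loop 1: 6 segments, perimeter = 7.6282
Total perimeter = 7.628
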